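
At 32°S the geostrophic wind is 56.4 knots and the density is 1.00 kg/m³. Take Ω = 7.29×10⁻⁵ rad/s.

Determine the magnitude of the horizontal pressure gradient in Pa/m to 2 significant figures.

2.2×10⁻³ Pa/m

Coriolis parameter at 32°S:
f = 2Ω sin φ = 2 × 7.29×10⁻⁵ × sin 32° = 7.73×10⁻⁵ s⁻¹
Wind speed in SI: 56.4 knots = 29.0 m/s
Geostrophic balance rearranged: |∂P/∂n| = f ρ V_g
|∂P/∂n| = 7.73×10⁻⁵ × 1.00 × 29.0 = 2.24×10⁻³ Pa/m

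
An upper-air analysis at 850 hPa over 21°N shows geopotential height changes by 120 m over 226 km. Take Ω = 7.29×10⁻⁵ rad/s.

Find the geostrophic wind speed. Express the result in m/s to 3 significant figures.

99.7 m/s

Coriolis parameter at 21°N:
f = 2Ω sin φ = 2 × 7.29×10⁻⁵ × sin 21° = 5.23×10⁻⁵ s⁻¹
Height gradient: |∂Z/∂n| = 120 m / 226000 m = 5.31×10⁻⁴
On a pressure surface, geostrophic balance gives V_g = (g/f)|∂Z/∂n|:
V_g = 9.81 × 5.31×10⁻⁴ / 5.23×10⁻⁵ = 99.7 m/s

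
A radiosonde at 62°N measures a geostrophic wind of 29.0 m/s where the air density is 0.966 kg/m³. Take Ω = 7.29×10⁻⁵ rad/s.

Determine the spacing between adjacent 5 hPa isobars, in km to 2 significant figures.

Coriolis parameter at 62°N:
f = 2Ω sin φ = 2 × 7.29×10⁻⁵ × sin 62° = 1.29×10⁻⁴ s⁻¹
Geostrophic balance rearranged: |∂P/∂n| = f ρ V_g
|∂P/∂n| = 1.29×10⁻⁴ × 0.966 × 29.0 = 3.61×10⁻³ Pa/m
Isobar spacing: Δn = ΔP/|∂P/∂n| = 500 Pa / 3.61×10⁻³ Pa/m = 138644 m ≈ 140 km

140 km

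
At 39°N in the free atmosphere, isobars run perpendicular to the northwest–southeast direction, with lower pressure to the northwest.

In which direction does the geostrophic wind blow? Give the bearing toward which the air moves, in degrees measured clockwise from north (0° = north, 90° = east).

045°

The pressure-gradient force points toward the northwest (bearing 315°).
Geostrophic balance: in the Northern Hemisphere the Coriolis force deflects motion to the right, so the geostrophic wind blows 90° to the right of the pressure-gradient force (low pressure on the left).
Rotating 315° by 90° clockwise gives 045° — the wind blows toward the northeast.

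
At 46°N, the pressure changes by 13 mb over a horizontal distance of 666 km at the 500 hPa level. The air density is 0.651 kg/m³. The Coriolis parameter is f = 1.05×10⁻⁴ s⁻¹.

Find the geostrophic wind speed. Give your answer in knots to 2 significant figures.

Pressure gradient: |∂P/∂n| = 1300 Pa / 666000 m = 1.95×10⁻³ Pa/m
Geostrophic balance (pressure-gradient force = Coriolis force):
V_g = (1/(fρ)) |∂P/∂n| = 1.95×10⁻³ / (1.05×10⁻⁴ × 0.651) = 28.6 m/s
Converting: 28.6 m/s × 1.944 = 56 knots

56 knots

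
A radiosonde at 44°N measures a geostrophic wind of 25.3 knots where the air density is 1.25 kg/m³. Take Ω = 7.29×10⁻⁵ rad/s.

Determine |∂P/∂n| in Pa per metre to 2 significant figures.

Coriolis parameter at 44°N:
f = 2Ω sin φ = 2 × 7.29×10⁻⁵ × sin 44° = 1.01×10⁻⁴ s⁻¹
Wind speed in SI: 25.3 knots = 13.0 m/s
Geostrophic balance rearranged: |∂P/∂n| = f ρ V_g
|∂P/∂n| = 1.01×10⁻⁴ × 1.25 × 13.0 = 1.65×10⁻³ Pa/m

1.6×10⁻³ Pa/m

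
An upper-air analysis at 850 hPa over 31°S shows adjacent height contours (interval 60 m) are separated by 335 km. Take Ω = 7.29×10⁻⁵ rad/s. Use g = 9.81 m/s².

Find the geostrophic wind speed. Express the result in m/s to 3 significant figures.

23.4 m/s

Coriolis parameter at 31°S:
f = 2Ω sin φ = 2 × 7.29×10⁻⁵ × sin 31° = 7.51×10⁻⁵ s⁻¹
Height gradient: |∂Z/∂n| = 60 m / 335000 m = 1.79×10⁻⁴
On a pressure surface, geostrophic balance gives V_g = (g/f)|∂Z/∂n|:
V_g = 9.81 × 1.79×10⁻⁴ / 7.51×10⁻⁵ = 23.4 m/s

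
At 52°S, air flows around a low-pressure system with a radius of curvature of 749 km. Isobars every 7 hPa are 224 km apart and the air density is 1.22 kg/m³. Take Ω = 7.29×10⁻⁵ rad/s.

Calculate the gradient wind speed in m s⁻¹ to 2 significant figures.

Coriolis parameter at 52°S:
f = 2Ω sin φ = 2 × 7.29×10⁻⁵ × sin 52° = 1.15×10⁻⁴ s⁻¹
Pressure gradient: |∂P/∂n| = 700 Pa / 224000 m = 3.12×10⁻³ Pa/m
Geostrophic speed: V_g = |∂P/∂n|/(fρ) = 3.12×10⁻³/(1.15×10⁻⁴ × 1.22) = 22.3 m/s
Around a low, centrifugal force acts outward with Coriolis, so pressure-gradient force balances both:
(1/ρ)|∂P/∂n| = fV + V²/R  →  V² + fR·V − fR·V_g = 0
With fR = 1.15×10⁻⁴ × 749×10³ m = 86.1 m/s:
V = [−fR + √((fR)² + 4 fR V_g)]/2 = [−86.1 + √(86.1² + 4×86.1×22.3)]/2 = 18.4 m/s
Subgeostrophic (V < V_g = 22.3 m/s), as expected around a low.

18 m s⁻¹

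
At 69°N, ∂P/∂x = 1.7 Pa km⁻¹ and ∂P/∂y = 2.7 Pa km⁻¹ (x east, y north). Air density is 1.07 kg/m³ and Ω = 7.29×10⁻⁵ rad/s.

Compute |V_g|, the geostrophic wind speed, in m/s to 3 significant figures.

Coriolis parameter at 69°N:
f = 2Ω sin φ = 2 × 7.29×10⁻⁵ × sin 69° = 1.36×10⁻⁴ s⁻¹
Component geostrophic relations (x east, y north):
u_g = −(1/(fρ)) ∂P/∂y,  v_g = (1/(fρ)) ∂P/∂x
u_g = −(2.7×10⁻³)/(1.36×10⁻⁴ × 1.07) = −18.5 m/s;  v_g = (1.7×10⁻³)/(1.36×10⁻⁴ × 1.07) = 11.7 m/s
|V_g| = √(u_g² + v_g²) = 21.9 m/s

21.9 m/s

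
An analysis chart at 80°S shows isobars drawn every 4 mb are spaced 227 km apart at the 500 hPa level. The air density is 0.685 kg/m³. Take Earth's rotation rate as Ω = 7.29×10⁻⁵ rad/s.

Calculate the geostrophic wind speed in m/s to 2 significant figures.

Coriolis parameter at 80°S:
f = 2Ω sin φ = 2 × 7.29×10⁻⁵ × sin 80° = 1.44×10⁻⁴ s⁻¹
Pressure gradient: |∂P/∂n| = 400 Pa / 227000 m = 1.76×10⁻³ Pa/m
Geostrophic balance (pressure-gradient force = Coriolis force):
V_g = (1/(fρ)) |∂P/∂n| = 1.76×10⁻³ / (1.44×10⁻⁴ × 0.685) = 17.9 m/s

18 m/s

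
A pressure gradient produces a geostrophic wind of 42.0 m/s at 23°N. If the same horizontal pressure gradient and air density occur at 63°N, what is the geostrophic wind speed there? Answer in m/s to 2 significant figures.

With the same pressure gradient and density, V_g ∝ 1/f ∝ 1/sin φ.
V₂ = V₁ · sin φ₁ / sin φ₂ = 42.0 × sin 23° / sin 63°
V₂ = 42.0 × 0.3907/0.8910 = 18 m/s

18 m/s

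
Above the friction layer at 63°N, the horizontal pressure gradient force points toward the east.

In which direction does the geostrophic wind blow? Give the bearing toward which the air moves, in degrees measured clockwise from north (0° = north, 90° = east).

The pressure-gradient force points toward the east (bearing 090°).
Geostrophic balance: in the Northern Hemisphere the Coriolis force deflects motion to the right, so the geostrophic wind blows 90° to the right of the pressure-gradient force (low pressure on the left).
Rotating 090° by 90° clockwise gives 180° — the wind blows toward the south.

180°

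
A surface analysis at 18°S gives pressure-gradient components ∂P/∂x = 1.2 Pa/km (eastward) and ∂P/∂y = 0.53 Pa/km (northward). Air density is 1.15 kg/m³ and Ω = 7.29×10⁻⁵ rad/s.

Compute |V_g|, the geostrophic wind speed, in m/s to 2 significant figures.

25 m/s

Coriolis parameter at 18°S:
f = 2Ω sin φ = 2 × 7.29×10⁻⁵ × sin 18° = 4.51×10⁻⁵ s⁻¹
In the Southern Hemisphere f is negative: f = −4.51×10⁻⁵ s⁻¹.
Component geostrophic relations (x east, y north):
u_g = −(1/(fρ)) ∂P/∂y,  v_g = (1/(fρ)) ∂P/∂x
u_g = −(0.53×10⁻³)/(−4.51×10⁻⁵ × 1.15) = 10.2 m/s;  v_g = (1.2×10⁻³)/(−4.51×10⁻⁵ × 1.15) = −23.2 m/s
|V_g| = √(u_g² + v_g²) = 25.3 m/s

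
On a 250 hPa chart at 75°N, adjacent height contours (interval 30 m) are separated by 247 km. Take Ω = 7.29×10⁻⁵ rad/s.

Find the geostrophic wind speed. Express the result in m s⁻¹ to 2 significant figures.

Coriolis parameter at 75°N:
f = 2Ω sin φ = 2 × 7.29×10⁻⁵ × sin 75° = 1.41×10⁻⁴ s⁻¹
Height gradient: |∂Z/∂n| = 30 m / 247000 m = 1.21×10⁻⁴
On a pressure surface, geostrophic balance gives V_g = (g/f)|∂Z/∂n|:
V_g = 9.81 × 1.21×10⁻⁴ / 1.41×10⁻⁴ = 8.46 m/s

8.5 m s⁻¹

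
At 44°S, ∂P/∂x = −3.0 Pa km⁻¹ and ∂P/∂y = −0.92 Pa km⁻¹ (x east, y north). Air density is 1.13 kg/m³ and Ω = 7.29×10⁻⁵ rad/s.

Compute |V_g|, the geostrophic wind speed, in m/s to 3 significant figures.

27.4 m/s

Coriolis parameter at 44°S:
f = 2Ω sin φ = 2 × 7.29×10⁻⁵ × sin 44° = 1.01×10⁻⁴ s⁻¹
In the Southern Hemisphere f is negative: f = −1.01×10⁻⁴ s⁻¹.
Component geostrophic relations (x east, y north):
u_g = −(1/(fρ)) ∂P/∂y,  v_g = (1/(fρ)) ∂P/∂x
u_g = −(−0.92×10⁻³)/(−1.01×10⁻⁴ × 1.13) = −8.04 m/s;  v_g = (−3.0×10⁻³)/(−1.01×10⁻⁴ × 1.13) = 26.2 m/s
|V_g| = √(u_g² + v_g²) = 27.4 m/s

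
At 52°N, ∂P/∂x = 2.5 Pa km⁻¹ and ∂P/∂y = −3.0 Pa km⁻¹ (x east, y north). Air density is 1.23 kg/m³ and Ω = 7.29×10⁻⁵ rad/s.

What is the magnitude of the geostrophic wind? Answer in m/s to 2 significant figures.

28 m/s

Coriolis parameter at 52°N:
f = 2Ω sin φ = 2 × 7.29×10⁻⁵ × sin 52° = 1.15×10⁻⁴ s⁻¹
Component geostrophic relations (x east, y north):
u_g = −(1/(fρ)) ∂P/∂y,  v_g = (1/(fρ)) ∂P/∂x
u_g = −(−3.0×10⁻³)/(1.15×10⁻⁴ × 1.23) = 21.2 m/s;  v_g = (2.5×10⁻³)/(1.15×10⁻⁴ × 1.23) = 17.7 m/s
|V_g| = √(u_g² + v_g²) = 27.6 m/s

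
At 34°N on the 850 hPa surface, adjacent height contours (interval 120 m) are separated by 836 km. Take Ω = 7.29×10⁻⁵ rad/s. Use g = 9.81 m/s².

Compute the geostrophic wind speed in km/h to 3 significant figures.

62.2 km/h

Coriolis parameter at 34°N:
f = 2Ω sin φ = 2 × 7.29×10⁻⁵ × sin 34° = 8.15×10⁻⁵ s⁻¹
Height gradient: |∂Z/∂n| = 120 m / 836000 m = 1.44×10⁻⁴
On a pressure surface, geostrophic balance gives V_g = (g/f)|∂Z/∂n|:
V_g = 9.81 × 1.44×10⁻⁴ / 8.15×10⁻⁵ = 17.3 m/s
Converting: 17.3 m/s × 3.6 = 62.2 km/h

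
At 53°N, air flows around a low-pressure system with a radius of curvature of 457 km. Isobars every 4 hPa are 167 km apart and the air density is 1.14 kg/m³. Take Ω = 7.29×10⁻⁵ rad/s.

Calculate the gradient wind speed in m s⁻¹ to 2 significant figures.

14 m s⁻¹

Coriolis parameter at 53°N:
f = 2Ω sin φ = 2 × 7.29×10⁻⁵ × sin 53° = 1.16×10⁻⁴ s⁻¹
Pressure gradient: |∂P/∂n| = 400 Pa / 167000 m = 2.40×10⁻³ Pa/m
Geostrophic speed: V_g = |∂P/∂n|/(fρ) = 2.40×10⁻³/(1.16×10⁻⁴ × 1.14) = 18.0 m/s
Around a low, centrifugal force acts outward with Coriolis, so pressure-gradient force balances both:
(1/ρ)|∂P/∂n| = fV + V²/R  →  V² + fR·V − fR·V_g = 0
With fR = 1.16×10⁻⁴ × 457×10³ m = 53.2 m/s:
V = [−fR + √((fR)² + 4 fR V_g)]/2 = [−53.2 + √(53.2² + 4×53.2×18)]/2 = 14.2 m/s
Subgeostrophic (V < V_g = 18 m/s), as expected around a low.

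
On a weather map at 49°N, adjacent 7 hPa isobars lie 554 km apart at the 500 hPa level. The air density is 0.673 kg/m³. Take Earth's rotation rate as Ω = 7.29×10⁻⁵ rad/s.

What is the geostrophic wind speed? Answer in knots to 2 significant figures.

33 knots

Coriolis parameter at 49°N:
f = 2Ω sin φ = 2 × 7.29×10⁻⁵ × sin 49° = 1.10×10⁻⁴ s⁻¹
Pressure gradient: |∂P/∂n| = 700 Pa / 554000 m = 1.26×10⁻³ Pa/m
Geostrophic balance (pressure-gradient force = Coriolis force):
V_g = (1/(fρ)) |∂P/∂n| = 1.26×10⁻³ / (1.10×10⁻⁴ × 0.673) = 17.1 m/s
Converting: 17.1 m/s × 1.944 = 33 knots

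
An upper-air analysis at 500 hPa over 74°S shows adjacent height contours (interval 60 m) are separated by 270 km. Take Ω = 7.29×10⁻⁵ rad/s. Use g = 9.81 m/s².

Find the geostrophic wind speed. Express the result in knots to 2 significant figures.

30 knots

Coriolis parameter at 74°S:
f = 2Ω sin φ = 2 × 7.29×10⁻⁵ × sin 74° = 1.40×10⁻⁴ s⁻¹
Height gradient: |∂Z/∂n| = 60 m / 270000 m = 2.22×10⁻⁴
On a pressure surface, geostrophic balance gives V_g = (g/f)|∂Z/∂n|:
V_g = 9.81 × 2.22×10⁻⁴ / 1.40×10⁻⁴ = 15.6 m/s
Converting: 15.6 m/s × 1.944 = 30 knots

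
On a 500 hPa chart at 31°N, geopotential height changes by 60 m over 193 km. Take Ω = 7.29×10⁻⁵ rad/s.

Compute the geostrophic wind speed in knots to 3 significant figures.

Coriolis parameter at 31°N:
f = 2Ω sin φ = 2 × 7.29×10⁻⁵ × sin 31° = 7.51×10⁻⁵ s⁻¹
Height gradient: |∂Z/∂n| = 60 m / 193000 m = 3.11×10⁻⁴
On a pressure surface, geostrophic balance gives V_g = (g/f)|∂Z/∂n|:
V_g = 9.81 × 3.11×10⁻⁴ / 7.51×10⁻⁵ = 40.6 m/s
Converting: 40.6 m/s × 1.944 = 78.9 knots

78.9 knots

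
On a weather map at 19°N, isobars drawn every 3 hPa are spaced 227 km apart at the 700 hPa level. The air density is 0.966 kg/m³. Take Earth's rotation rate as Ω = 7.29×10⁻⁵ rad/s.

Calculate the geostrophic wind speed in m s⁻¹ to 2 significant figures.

Coriolis parameter at 19°N:
f = 2Ω sin φ = 2 × 7.29×10⁻⁵ × sin 19° = 4.75×10⁻⁵ s⁻¹
Pressure gradient: |∂P/∂n| = 300 Pa / 227000 m = 1.32×10⁻³ Pa/m
Geostrophic balance (pressure-gradient force = Coriolis force):
V_g = (1/(fρ)) |∂P/∂n| = 1.32×10⁻³ / (4.75×10⁻⁵ × 0.966) = 28.8 m/s

29 m s⁻¹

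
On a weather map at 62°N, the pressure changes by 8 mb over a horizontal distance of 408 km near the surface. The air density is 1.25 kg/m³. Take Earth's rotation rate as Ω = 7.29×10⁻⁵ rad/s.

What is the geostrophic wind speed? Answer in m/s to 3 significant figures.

Coriolis parameter at 62°N:
f = 2Ω sin φ = 2 × 7.29×10⁻⁵ × sin 62° = 1.29×10⁻⁴ s⁻¹
Pressure gradient: |∂P/∂n| = 800 Pa / 408000 m = 1.96×10⁻³ Pa/m
Geostrophic balance (pressure-gradient force = Coriolis force):
V_g = (1/(fρ)) |∂P/∂n| = 1.96×10⁻³ / (1.29×10⁻⁴ × 1.25) = 12.2 m/s

12.2 m/s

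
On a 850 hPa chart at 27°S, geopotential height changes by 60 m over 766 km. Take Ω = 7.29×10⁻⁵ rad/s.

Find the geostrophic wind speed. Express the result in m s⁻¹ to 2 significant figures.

12 m s⁻¹

Coriolis parameter at 27°S:
f = 2Ω sin φ = 2 × 7.29×10⁻⁵ × sin 27° = 6.62×10⁻⁵ s⁻¹
Height gradient: |∂Z/∂n| = 60 m / 766000 m = 7.83×10⁻⁵
On a pressure surface, geostrophic balance gives V_g = (g/f)|∂Z/∂n|:
V_g = 9.81 × 7.83×10⁻⁵ / 6.62×10⁻⁵ = 11.6 m/s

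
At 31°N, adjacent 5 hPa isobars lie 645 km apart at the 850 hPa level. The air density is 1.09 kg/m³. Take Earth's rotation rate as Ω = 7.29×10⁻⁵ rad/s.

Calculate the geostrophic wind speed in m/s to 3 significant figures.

9.47 m/s

Coriolis parameter at 31°N:
f = 2Ω sin φ = 2 × 7.29×10⁻⁵ × sin 31° = 7.51×10⁻⁵ s⁻¹
Pressure gradient: |∂P/∂n| = 500 Pa / 645000 m = 7.75×10⁻⁴ Pa/m
Geostrophic balance (pressure-gradient force = Coriolis force):
V_g = (1/(fρ)) |∂P/∂n| = 7.75×10⁻⁴ / (7.51×10⁻⁵ × 1.09) = 9.47 m/s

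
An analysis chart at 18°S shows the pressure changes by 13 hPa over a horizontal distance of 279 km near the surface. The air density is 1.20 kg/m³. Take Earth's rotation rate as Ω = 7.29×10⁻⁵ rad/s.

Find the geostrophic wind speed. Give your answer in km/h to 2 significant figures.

Coriolis parameter at 18°S:
f = 2Ω sin φ = 2 × 7.29×10⁻⁵ × sin 18° = 4.51×10⁻⁵ s⁻¹
Pressure gradient: |∂P/∂n| = 1300 Pa / 279000 m = 4.66×10⁻³ Pa/m
Geostrophic balance (pressure-gradient force = Coriolis force):
V_g = (1/(fρ)) |∂P/∂n| = 4.66×10⁻³ / (4.51×10⁻⁵ × 1.20) = 86.2 m/s
Converting: 86.2 m/s × 3.6 = 310 km/h

310 km/h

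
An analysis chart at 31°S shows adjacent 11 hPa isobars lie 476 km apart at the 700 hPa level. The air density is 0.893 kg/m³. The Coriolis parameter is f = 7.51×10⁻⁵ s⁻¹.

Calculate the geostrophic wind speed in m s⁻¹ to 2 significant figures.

34 m s⁻¹

Pressure gradient: |∂P/∂n| = 1100 Pa / 476000 m = 2.31×10⁻³ Pa/m
Geostrophic balance (pressure-gradient force = Coriolis force):
V_g = (1/(fρ)) |∂P/∂n| = 2.31×10⁻³ / (7.51×10⁻⁵ × 0.893) = 34.5 m/s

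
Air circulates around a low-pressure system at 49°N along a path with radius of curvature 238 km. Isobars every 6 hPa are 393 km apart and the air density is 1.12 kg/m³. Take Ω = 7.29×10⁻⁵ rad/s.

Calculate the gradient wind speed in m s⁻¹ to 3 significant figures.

Coriolis parameter at 49°N:
f = 2Ω sin φ = 2 × 7.29×10⁻⁵ × sin 49° = 1.10×10⁻⁴ s⁻¹
Pressure gradient: |∂P/∂n| = 600 Pa / 393000 m = 1.53×10⁻³ Pa/m
Geostrophic speed: V_g = |∂P/∂n|/(fρ) = 1.53×10⁻³/(1.10×10⁻⁴ × 1.12) = 12.4 m/s
Around a low, centrifugal force acts outward with Coriolis, so pressure-gradient force balances both:
(1/ρ)|∂P/∂n| = fV + V²/R  →  V² + fR·V − fR·V_g = 0
With fR = 1.10×10⁻⁴ × 238×10³ m = 26.2 m/s:
V = [−fR + √((fR)² + 4 fR V_g)]/2 = [−26.2 + √(26.2² + 4×26.2×12.4)]/2 = 9.17 m/s
Subgeostrophic (V < V_g = 12.4 m/s), as expected around a low.

9.17 m s⁻¹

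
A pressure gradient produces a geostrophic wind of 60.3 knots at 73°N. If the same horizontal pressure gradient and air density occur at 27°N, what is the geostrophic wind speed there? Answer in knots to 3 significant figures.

127 knots

With the same pressure gradient and density, V_g ∝ 1/f ∝ 1/sin φ.
V₂ = V₁ · sin φ₁ / sin φ₂ = 60.3 × sin 73° / sin 27°
V₂ = 60.3 × 0.9563/0.4540 = 127 knots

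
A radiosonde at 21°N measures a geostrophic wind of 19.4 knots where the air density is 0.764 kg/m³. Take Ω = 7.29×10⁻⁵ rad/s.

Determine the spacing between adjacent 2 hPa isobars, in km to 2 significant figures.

500 km

Coriolis parameter at 21°N:
f = 2Ω sin φ = 2 × 7.29×10⁻⁵ × sin 21° = 5.23×10⁻⁵ s⁻¹
Wind speed in SI: 19.4 knots = 9.98 m/s
Geostrophic balance rearranged: |∂P/∂n| = f ρ V_g
|∂P/∂n| = 5.23×10⁻⁵ × 0.764 × 9.98 = 3.98×10⁻⁴ Pa/m
Isobar spacing: Δn = ΔP/|∂P/∂n| = 200 Pa / 3.98×10⁻⁴ Pa/m = 502007 m ≈ 500 km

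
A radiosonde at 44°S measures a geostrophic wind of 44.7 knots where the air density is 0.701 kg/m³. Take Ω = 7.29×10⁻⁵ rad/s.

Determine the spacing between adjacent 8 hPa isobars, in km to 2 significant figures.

490 km

Coriolis parameter at 44°S:
f = 2Ω sin φ = 2 × 7.29×10⁻⁵ × sin 44° = 1.01×10⁻⁴ s⁻¹
Wind speed in SI: 44.7 knots = 23.0 m/s
Geostrophic balance rearranged: |∂P/∂n| = f ρ V_g
|∂P/∂n| = 1.01×10⁻⁴ × 0.701 × 23.0 = 1.63×10⁻³ Pa/m
Isobar spacing: Δn = ΔP/|∂P/∂n| = 800 Pa / 1.63×10⁻³ Pa/m = 490002 m ≈ 490 km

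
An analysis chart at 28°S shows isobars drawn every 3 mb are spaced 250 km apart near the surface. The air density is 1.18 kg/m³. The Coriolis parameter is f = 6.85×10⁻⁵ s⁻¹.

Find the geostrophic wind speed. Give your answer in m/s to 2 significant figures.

Pressure gradient: |∂P/∂n| = 300 Pa / 250000 m = 1.20×10⁻³ Pa/m
Geostrophic balance (pressure-gradient force = Coriolis force):
V_g = (1/(fρ)) |∂P/∂n| = 1.20×10⁻³ / (6.85×10⁻⁵ × 1.18) = 14.8 m/s

15 m/s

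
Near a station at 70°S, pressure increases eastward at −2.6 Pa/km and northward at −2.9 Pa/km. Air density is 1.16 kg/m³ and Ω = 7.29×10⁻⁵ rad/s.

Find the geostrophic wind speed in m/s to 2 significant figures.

25 m/s

Coriolis parameter at 70°S:
f = 2Ω sin φ = 2 × 7.29×10⁻⁵ × sin 70° = 1.37×10⁻⁴ s⁻¹
In the Southern Hemisphere f is negative: f = −1.37×10⁻⁴ s⁻¹.
Component geostrophic relations (x east, y north):
u_g = −(1/(fρ)) ∂P/∂y,  v_g = (1/(fρ)) ∂P/∂x
u_g = −(−2.9×10⁻³)/(−1.37×10⁻⁴ × 1.16) = −18.2 m/s;  v_g = (−2.6×10⁻³)/(−1.37×10⁻⁴ × 1.16) = 16.4 m/s
|V_g| = √(u_g² + v_g²) = 24.5 m/s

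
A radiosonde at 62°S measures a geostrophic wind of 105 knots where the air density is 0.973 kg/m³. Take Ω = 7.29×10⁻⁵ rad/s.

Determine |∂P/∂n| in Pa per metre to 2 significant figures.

Coriolis parameter at 62°S:
f = 2Ω sin φ = 2 × 7.29×10⁻⁵ × sin 62° = 1.29×10⁻⁴ s⁻¹
Wind speed in SI: 105 knots = 54.0 m/s
Geostrophic balance rearranged: |∂P/∂n| = f ρ V_g
|∂P/∂n| = 1.29×10⁻⁴ × 0.973 × 54.0 = 6.77×10⁻³ Pa/m

6.8×10⁻³ Pa/m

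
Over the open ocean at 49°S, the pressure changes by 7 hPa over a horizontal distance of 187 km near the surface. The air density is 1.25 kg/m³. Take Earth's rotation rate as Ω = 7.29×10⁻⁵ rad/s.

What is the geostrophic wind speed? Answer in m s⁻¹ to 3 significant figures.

Coriolis parameter at 49°S:
f = 2Ω sin φ = 2 × 7.29×10⁻⁵ × sin 49° = 1.10×10⁻⁴ s⁻¹
Pressure gradient: |∂P/∂n| = 700 Pa / 187000 m = 3.74×10⁻³ Pa/m
Geostrophic balance (pressure-gradient force = Coriolis force):
V_g = (1/(fρ)) |∂P/∂n| = 3.74×10⁻³ / (1.10×10⁻⁴ × 1.25) = 27.2 m/s

27.2 m s⁻¹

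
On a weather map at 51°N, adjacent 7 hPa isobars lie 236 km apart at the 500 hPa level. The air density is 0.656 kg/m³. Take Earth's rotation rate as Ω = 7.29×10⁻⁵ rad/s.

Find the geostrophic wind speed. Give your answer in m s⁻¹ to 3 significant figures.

Coriolis parameter at 51°N:
f = 2Ω sin φ = 2 × 7.29×10⁻⁵ × sin 51° = 1.13×10⁻⁴ s⁻¹
Pressure gradient: |∂P/∂n| = 700 Pa / 236000 m = 2.97×10⁻³ Pa/m
Geostrophic balance (pressure-gradient force = Coriolis force):
V_g = (1/(fρ)) |∂P/∂n| = 2.97×10⁻³ / (1.13×10⁻⁴ × 0.656) = 39.9 m/s

39.9 m s⁻¹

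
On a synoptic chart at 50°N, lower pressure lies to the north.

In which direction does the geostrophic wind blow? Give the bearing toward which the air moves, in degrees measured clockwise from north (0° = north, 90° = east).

090°

The pressure-gradient force points toward the north (bearing 000°).
Geostrophic balance: in the Northern Hemisphere the Coriolis force deflects motion to the right, so the geostrophic wind blows 90° to the right of the pressure-gradient force (low pressure on the left).
Rotating 000° by 90° clockwise gives 090° — the wind blows toward the east.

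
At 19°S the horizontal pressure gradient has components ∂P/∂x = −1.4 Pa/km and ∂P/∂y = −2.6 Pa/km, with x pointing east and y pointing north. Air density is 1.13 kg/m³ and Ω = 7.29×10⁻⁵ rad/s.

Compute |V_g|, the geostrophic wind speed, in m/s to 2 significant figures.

55 m/s

Coriolis parameter at 19°S:
f = 2Ω sin φ = 2 × 7.29×10⁻⁵ × sin 19° = 4.75×10⁻⁵ s⁻¹
In the Southern Hemisphere f is negative: f = −4.75×10⁻⁵ s⁻¹.
Component geostrophic relations (x east, y north):
u_g = −(1/(fρ)) ∂P/∂y,  v_g = (1/(fρ)) ∂P/∂x
u_g = −(−2.6×10⁻³)/(−4.75×10⁻⁵ × 1.13) = −48.5 m/s;  v_g = (−1.4×10⁻³)/(−4.75×10⁻⁵ × 1.13) = 26.1 m/s
|V_g| = √(u_g² + v_g²) = 55.1 m/s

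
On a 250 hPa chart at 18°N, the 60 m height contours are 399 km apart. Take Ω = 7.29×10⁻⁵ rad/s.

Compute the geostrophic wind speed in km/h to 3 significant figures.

118 km/h

Coriolis parameter at 18°N:
f = 2Ω sin φ = 2 × 7.29×10⁻⁵ × sin 18° = 4.51×10⁻⁵ s⁻¹
Height gradient: |∂Z/∂n| = 60 m / 399000 m = 1.50×10⁻⁴
On a pressure surface, geostrophic balance gives V_g = (g/f)|∂Z/∂n|:
V_g = 9.81 × 1.50×10⁻⁴ / 4.51×10⁻⁵ = 32.7 m/s
Converting: 32.7 m/s × 3.6 = 118 km/h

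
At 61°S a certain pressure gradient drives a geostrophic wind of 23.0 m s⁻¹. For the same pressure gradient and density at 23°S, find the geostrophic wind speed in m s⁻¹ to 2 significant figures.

With the same pressure gradient and density, V_g ∝ 1/f ∝ 1/sin φ.
V₂ = V₁ · sin φ₁ / sin φ₂ = 23.0 × sin 61° / sin 23°
V₂ = 23.0 × 0.8746/0.3907 = 51 m s⁻¹

51 m s⁻¹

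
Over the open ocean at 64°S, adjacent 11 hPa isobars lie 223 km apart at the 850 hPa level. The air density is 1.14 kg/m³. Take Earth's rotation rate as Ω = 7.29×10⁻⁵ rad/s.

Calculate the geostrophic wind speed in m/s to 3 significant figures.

33.0 m/s

Coriolis parameter at 64°S:
f = 2Ω sin φ = 2 × 7.29×10⁻⁵ × sin 64° = 1.31×10⁻⁴ s⁻¹
Pressure gradient: |∂P/∂n| = 1100 Pa / 223000 m = 4.93×10⁻³ Pa/m
Geostrophic balance (pressure-gradient force = Coriolis force):
V_g = (1/(fρ)) |∂P/∂n| = 4.93×10⁻³ / (1.31×10⁻⁴ × 1.14) = 33.0 m/s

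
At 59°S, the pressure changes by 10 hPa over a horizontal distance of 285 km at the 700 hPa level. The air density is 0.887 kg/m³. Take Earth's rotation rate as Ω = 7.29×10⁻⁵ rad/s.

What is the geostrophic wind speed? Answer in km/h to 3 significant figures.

114 km/h

Coriolis parameter at 59°S:
f = 2Ω sin φ = 2 × 7.29×10⁻⁵ × sin 59° = 1.25×10⁻⁴ s⁻¹
Pressure gradient: |∂P/∂n| = 1000 Pa / 285000 m = 3.51×10⁻³ Pa/m
Geostrophic balance (pressure-gradient force = Coriolis force):
V_g = (1/(fρ)) |∂P/∂n| = 3.51×10⁻³ / (1.25×10⁻⁴ × 0.887) = 31.7 m/s
Converting: 31.7 m/s × 3.6 = 114 km/h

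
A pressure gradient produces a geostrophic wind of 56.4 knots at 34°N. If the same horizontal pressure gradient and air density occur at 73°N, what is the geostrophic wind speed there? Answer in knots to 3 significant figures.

33.0 knots

With the same pressure gradient and density, V_g ∝ 1/f ∝ 1/sin φ.
V₂ = V₁ · sin φ₁ / sin φ₂ = 56.4 × sin 34° / sin 73°
V₂ = 56.4 × 0.5592/0.9563 = 33.0 knots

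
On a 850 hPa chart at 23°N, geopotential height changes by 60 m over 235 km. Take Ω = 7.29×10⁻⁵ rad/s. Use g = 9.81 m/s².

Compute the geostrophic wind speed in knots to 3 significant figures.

Coriolis parameter at 23°N:
f = 2Ω sin φ = 2 × 7.29×10⁻⁵ × sin 23° = 5.70×10⁻⁵ s⁻¹
Height gradient: |∂Z/∂n| = 60 m / 235000 m = 2.55×10⁻⁴
On a pressure surface, geostrophic balance gives V_g = (g/f)|∂Z/∂n|:
V_g = 9.81 × 2.55×10⁻⁴ / 5.70×10⁻⁵ = 44.0 m/s
Converting: 44.0 m/s × 1.944 = 85.5 knots

85.5 knots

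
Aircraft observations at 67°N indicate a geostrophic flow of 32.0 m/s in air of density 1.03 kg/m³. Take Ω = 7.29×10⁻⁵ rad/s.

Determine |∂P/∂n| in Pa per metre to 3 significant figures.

4.42×10⁻³ Pa/m

Coriolis parameter at 67°N:
f = 2Ω sin φ = 2 × 7.29×10⁻⁵ × sin 67° = 1.34×10⁻⁴ s⁻¹
Geostrophic balance rearranged: |∂P/∂n| = f ρ V_g
|∂P/∂n| = 1.34×10⁻⁴ × 1.03 × 32.0 = 4.42×10⁻³ Pa/m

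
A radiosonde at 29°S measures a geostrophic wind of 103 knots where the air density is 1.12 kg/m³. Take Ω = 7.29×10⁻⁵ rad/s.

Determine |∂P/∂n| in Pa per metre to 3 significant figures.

4.19×10⁻³ Pa/m

Coriolis parameter at 29°S:
f = 2Ω sin φ = 2 × 7.29×10⁻⁵ × sin 29° = 7.07×10⁻⁵ s⁻¹
Wind speed in SI: 103 knots = 53.0 m/s
Geostrophic balance rearranged: |∂P/∂n| = f ρ V_g
|∂P/∂n| = 7.07×10⁻⁵ × 1.12 × 53.0 = 4.19×10⁻³ Pa/m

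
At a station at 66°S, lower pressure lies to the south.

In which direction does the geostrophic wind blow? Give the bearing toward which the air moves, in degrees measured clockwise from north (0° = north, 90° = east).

090°

The pressure-gradient force points toward the south (bearing 180°).
Geostrophic balance: in the Southern Hemisphere the Coriolis force deflects motion to the left, so the geostrophic wind blows 90° to the left of the pressure-gradient force (low pressure on the right).
Rotating 180° by 90° counterclockwise gives 090° — the wind blows toward the east.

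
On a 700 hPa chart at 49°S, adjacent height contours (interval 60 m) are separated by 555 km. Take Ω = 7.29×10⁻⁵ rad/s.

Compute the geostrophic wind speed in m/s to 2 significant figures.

Coriolis parameter at 49°S:
f = 2Ω sin φ = 2 × 7.29×10⁻⁵ × sin 49° = 1.10×10⁻⁴ s⁻¹
Height gradient: |∂Z/∂n| = 60 m / 555000 m = 1.08×10⁻⁴
On a pressure surface, geostrophic balance gives V_g = (g/f)|∂Z/∂n|:
V_g = 9.81 × 1.08×10⁻⁴ / 1.10×10⁻⁴ = 9.64 m/s

9.6 m/s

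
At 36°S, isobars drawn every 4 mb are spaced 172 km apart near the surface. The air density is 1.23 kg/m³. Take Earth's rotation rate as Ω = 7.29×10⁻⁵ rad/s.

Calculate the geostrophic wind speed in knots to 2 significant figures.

43 knots

Coriolis parameter at 36°S:
f = 2Ω sin φ = 2 × 7.29×10⁻⁵ × sin 36° = 8.57×10⁻⁵ s⁻¹
Pressure gradient: |∂P/∂n| = 400 Pa / 172000 m = 2.33×10⁻³ Pa/m
Geostrophic balance (pressure-gradient force = Coriolis force):
V_g = (1/(fρ)) |∂P/∂n| = 2.33×10⁻³ / (8.57×10⁻⁵ × 1.23) = 22.1 m/s
Converting: 22.1 m/s × 1.944 = 43 knots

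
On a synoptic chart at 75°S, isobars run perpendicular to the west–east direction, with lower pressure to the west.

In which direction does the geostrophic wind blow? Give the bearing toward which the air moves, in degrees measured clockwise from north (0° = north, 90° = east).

180°

The pressure-gradient force points toward the west (bearing 270°).
Geostrophic balance: in the Southern Hemisphere the Coriolis force deflects motion to the left, so the geostrophic wind blows 90° to the left of the pressure-gradient force (low pressure on the right).
Rotating 270° by 90° counterclockwise gives 180° — the wind blows toward the south.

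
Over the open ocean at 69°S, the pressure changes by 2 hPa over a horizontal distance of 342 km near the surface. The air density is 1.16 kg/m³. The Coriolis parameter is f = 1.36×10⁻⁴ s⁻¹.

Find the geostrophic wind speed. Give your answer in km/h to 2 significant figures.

13 km/h

Pressure gradient: |∂P/∂n| = 200 Pa / 342000 m = 5.85×10⁻⁴ Pa/m
Geostrophic balance (pressure-gradient force = Coriolis force):
V_g = (1/(fρ)) |∂P/∂n| = 5.85×10⁻⁴ / (1.36×10⁻⁴ × 1.16) = 3.71 m/s
Converting: 3.71 m/s × 3.6 = 13 km/h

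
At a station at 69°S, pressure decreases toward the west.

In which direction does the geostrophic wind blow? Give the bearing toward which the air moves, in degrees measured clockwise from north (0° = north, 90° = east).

180°

The pressure-gradient force points toward the west (bearing 270°).
Geostrophic balance: in the Southern Hemisphere the Coriolis force deflects motion to the left, so the geostrophic wind blows 90° to the left of the pressure-gradient force (low pressure on the right).
Rotating 270° by 90° counterclockwise gives 180° — the wind blows toward the south.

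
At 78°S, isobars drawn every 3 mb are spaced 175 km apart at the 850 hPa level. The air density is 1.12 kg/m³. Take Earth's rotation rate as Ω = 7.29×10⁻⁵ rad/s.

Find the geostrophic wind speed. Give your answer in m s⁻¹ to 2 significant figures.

11 m s⁻¹

Coriolis parameter at 78°S:
f = 2Ω sin φ = 2 × 7.29×10⁻⁵ × sin 78° = 1.43×10⁻⁴ s⁻¹
Pressure gradient: |∂P/∂n| = 300 Pa / 175000 m = 1.71×10⁻³ Pa/m
Geostrophic balance (pressure-gradient force = Coriolis force):
V_g = (1/(fρ)) |∂P/∂n| = 1.71×10⁻³ / (1.43×10⁻⁴ × 1.12) = 10.7 m/s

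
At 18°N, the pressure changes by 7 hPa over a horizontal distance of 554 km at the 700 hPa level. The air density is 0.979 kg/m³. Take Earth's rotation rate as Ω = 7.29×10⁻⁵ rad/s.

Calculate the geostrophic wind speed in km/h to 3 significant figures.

103 km/h

Coriolis parameter at 18°N:
f = 2Ω sin φ = 2 × 7.29×10⁻⁵ × sin 18° = 4.51×10⁻⁵ s⁻¹
Pressure gradient: |∂P/∂n| = 700 Pa / 554000 m = 1.26×10⁻³ Pa/m
Geostrophic balance (pressure-gradient force = Coriolis force):
V_g = (1/(fρ)) |∂P/∂n| = 1.26×10⁻³ / (4.51×10⁻⁵ × 0.979) = 28.6 m/s
Converting: 28.6 m/s × 3.6 = 103 km/h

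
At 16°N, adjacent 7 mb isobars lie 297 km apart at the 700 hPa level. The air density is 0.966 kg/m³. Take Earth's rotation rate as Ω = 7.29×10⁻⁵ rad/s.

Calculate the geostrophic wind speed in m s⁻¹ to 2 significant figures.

61 m s⁻¹

Coriolis parameter at 16°N:
f = 2Ω sin φ = 2 × 7.29×10⁻⁵ × sin 16° = 4.02×10⁻⁵ s⁻¹
Pressure gradient: |∂P/∂n| = 700 Pa / 297000 m = 2.36×10⁻³ Pa/m
Geostrophic balance (pressure-gradient force = Coriolis force):
V_g = (1/(fρ)) |∂P/∂n| = 2.36×10⁻³ / (4.02×10⁻⁵ × 0.966) = 60.7 m/s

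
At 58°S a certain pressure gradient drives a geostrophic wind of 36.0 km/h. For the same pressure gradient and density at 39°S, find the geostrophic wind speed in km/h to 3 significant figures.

With the same pressure gradient and density, V_g ∝ 1/f ∝ 1/sin φ.
V₂ = V₁ · sin φ₁ / sin φ₂ = 36.0 × sin 58° / sin 39°
V₂ = 36.0 × 0.8480/0.6293 = 48.5 km/h

48.5 km/h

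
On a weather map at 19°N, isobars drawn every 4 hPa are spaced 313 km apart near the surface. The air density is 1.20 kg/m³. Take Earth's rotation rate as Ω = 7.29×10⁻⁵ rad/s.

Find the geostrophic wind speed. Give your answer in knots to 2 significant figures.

44 knots

Coriolis parameter at 19°N:
f = 2Ω sin φ = 2 × 7.29×10⁻⁵ × sin 19° = 4.75×10⁻⁵ s⁻¹
Pressure gradient: |∂P/∂n| = 400 Pa / 313000 m = 1.28×10⁻³ Pa/m
Geostrophic balance (pressure-gradient force = Coriolis force):
V_g = (1/(fρ)) |∂P/∂n| = 1.28×10⁻³ / (4.75×10⁻⁵ × 1.20) = 22.4 m/s
Converting: 22.4 m/s × 1.944 = 44 knots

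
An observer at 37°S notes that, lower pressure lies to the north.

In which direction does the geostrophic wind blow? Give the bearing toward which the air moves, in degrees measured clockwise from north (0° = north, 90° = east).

270°

The pressure-gradient force points toward the north (bearing 000°).
Geostrophic balance: in the Southern Hemisphere the Coriolis force deflects motion to the left, so the geostrophic wind blows 90° to the left of the pressure-gradient force (low pressure on the right).
Rotating 000° by 90° counterclockwise gives 270° — the wind blows toward the west.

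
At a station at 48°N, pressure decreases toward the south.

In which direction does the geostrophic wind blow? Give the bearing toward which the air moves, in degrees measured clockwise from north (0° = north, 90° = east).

The pressure-gradient force points toward the south (bearing 180°).
Geostrophic balance: in the Northern Hemisphere the Coriolis force deflects motion to the right, so the geostrophic wind blows 90° to the right of the pressure-gradient force (low pressure on the left).
Rotating 180° by 90° clockwise gives 270° — the wind blows toward the west.

270°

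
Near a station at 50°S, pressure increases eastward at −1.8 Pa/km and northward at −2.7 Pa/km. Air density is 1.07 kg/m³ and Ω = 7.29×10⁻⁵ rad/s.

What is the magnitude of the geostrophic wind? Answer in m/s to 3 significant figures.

27.2 m/s

Coriolis parameter at 50°S:
f = 2Ω sin φ = 2 × 7.29×10⁻⁵ × sin 50° = 1.12×10⁻⁴ s⁻¹
In the Southern Hemisphere f is negative: f = −1.12×10⁻⁴ s⁻¹.
Component geostrophic relations (x east, y north):
u_g = −(1/(fρ)) ∂P/∂y,  v_g = (1/(fρ)) ∂P/∂x
u_g = −(−2.7×10⁻³)/(−1.12×10⁻⁴ × 1.07) = −22.6 m/s;  v_g = (−1.8×10⁻³)/(−1.12×10⁻⁴ × 1.07) = 15.1 m/s
|V_g| = √(u_g² + v_g²) = 27.2 m/s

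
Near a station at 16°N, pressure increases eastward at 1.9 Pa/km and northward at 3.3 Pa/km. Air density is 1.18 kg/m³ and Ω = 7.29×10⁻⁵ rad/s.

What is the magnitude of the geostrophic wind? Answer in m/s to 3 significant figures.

Coriolis parameter at 16°N:
f = 2Ω sin φ = 2 × 7.29×10⁻⁵ × sin 16° = 4.02×10⁻⁵ s⁻¹
Component geostrophic relations (x east, y north):
u_g = −(1/(fρ)) ∂P/∂y,  v_g = (1/(fρ)) ∂P/∂x
u_g = −(3.3×10⁻³)/(4.02×10⁻⁵ × 1.18) = −69.6 m/s;  v_g = (1.9×10⁻³)/(4.02×10⁻⁵ × 1.18) = 40.1 m/s
|V_g| = √(u_g² + v_g²) = 80.3 m/s

80.3 m/s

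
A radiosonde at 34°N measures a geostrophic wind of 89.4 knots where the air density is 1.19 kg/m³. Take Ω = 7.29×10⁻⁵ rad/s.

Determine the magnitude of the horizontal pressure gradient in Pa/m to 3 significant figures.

Coriolis parameter at 34°N:
f = 2Ω sin φ = 2 × 7.29×10⁻⁵ × sin 34° = 8.15×10⁻⁵ s⁻¹
Wind speed in SI: 89.4 knots = 46.0 m/s
Geostrophic balance rearranged: |∂P/∂n| = f ρ V_g
|∂P/∂n| = 8.15×10⁻⁵ × 1.19 × 46.0 = 4.46×10⁻³ Pa/m

4.46×10⁻³ Pa/m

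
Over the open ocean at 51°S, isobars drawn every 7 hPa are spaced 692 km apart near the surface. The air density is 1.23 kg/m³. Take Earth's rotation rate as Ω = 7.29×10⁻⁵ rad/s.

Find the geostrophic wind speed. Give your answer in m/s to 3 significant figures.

Coriolis parameter at 51°S:
f = 2Ω sin φ = 2 × 7.29×10⁻⁵ × sin 51° = 1.13×10⁻⁴ s⁻¹
Pressure gradient: |∂P/∂n| = 700 Pa / 692000 m = 1.01×10⁻³ Pa/m
Geostrophic balance (pressure-gradient force = Coriolis force):
V_g = (1/(fρ)) |∂P/∂n| = 1.01×10⁻³ / (1.13×10⁻⁴ × 1.23) = 7.26 m/s

7.26 m/s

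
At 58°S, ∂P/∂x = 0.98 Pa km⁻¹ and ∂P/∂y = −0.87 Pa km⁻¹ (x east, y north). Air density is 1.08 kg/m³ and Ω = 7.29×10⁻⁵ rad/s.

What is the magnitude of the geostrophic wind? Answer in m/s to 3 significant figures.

Coriolis parameter at 58°S:
f = 2Ω sin φ = 2 × 7.29×10⁻⁵ × sin 58° = 1.24×10⁻⁴ s⁻¹
In the Southern Hemisphere f is negative: f = −1.24×10⁻⁴ s⁻¹.
Component geostrophic relations (x east, y north):
u_g = −(1/(fρ)) ∂P/∂y,  v_g = (1/(fρ)) ∂P/∂x
u_g = −(−0.87×10⁻³)/(−1.24×10⁻⁴ × 1.08) = −6.52 m/s;  v_g = (0.98×10⁻³)/(−1.24×10⁻⁴ × 1.08) = −7.34 m/s
|V_g| = √(u_g² + v_g²) = 9.81 m/s

9.81 m/s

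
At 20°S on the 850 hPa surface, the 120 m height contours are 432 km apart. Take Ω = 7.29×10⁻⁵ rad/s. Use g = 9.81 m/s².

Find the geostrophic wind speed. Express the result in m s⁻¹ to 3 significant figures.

Coriolis parameter at 20°S:
f = 2Ω sin φ = 2 × 7.29×10⁻⁵ × sin 20° = 4.99×10⁻⁵ s⁻¹
Height gradient: |∂Z/∂n| = 120 m / 432000 m = 2.78×10⁻⁴
On a pressure surface, geostrophic balance gives V_g = (g/f)|∂Z/∂n|:
V_g = 9.81 × 2.78×10⁻⁴ / 4.99×10⁻⁵ = 54.6 m/s

54.6 m s⁻¹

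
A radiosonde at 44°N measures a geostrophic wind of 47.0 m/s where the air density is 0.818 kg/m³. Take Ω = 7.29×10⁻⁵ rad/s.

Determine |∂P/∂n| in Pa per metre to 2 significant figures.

Coriolis parameter at 44°N:
f = 2Ω sin φ = 2 × 7.29×10⁻⁵ × sin 44° = 1.01×10⁻⁴ s⁻¹
Geostrophic balance rearranged: |∂P/∂n| = f ρ V_g
|∂P/∂n| = 1.01×10⁻⁴ × 0.818 × 47.0 = 3.89×10⁻³ Pa/m

3.9×10⁻³ Pa/m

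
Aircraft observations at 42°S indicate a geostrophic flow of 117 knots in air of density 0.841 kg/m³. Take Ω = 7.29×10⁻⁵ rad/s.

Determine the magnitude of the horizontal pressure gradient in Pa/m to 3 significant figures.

Coriolis parameter at 42°S:
f = 2Ω sin φ = 2 × 7.29×10⁻⁵ × sin 42° = 9.76×10⁻⁵ s⁻¹
Wind speed in SI: 117 knots = 60.2 m/s
Geostrophic balance rearranged: |∂P/∂n| = f ρ V_g
|∂P/∂n| = 9.76×10⁻⁵ × 0.841 × 60.2 = 4.94×10⁻³ Pa/m

4.94×10⁻³ Pa/m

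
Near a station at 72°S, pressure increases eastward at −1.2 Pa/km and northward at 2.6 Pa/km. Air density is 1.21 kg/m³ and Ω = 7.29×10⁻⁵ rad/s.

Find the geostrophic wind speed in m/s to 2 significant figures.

17 m/s

Coriolis parameter at 72°S:
f = 2Ω sin φ = 2 × 7.29×10⁻⁵ × sin 72° = 1.39×10⁻⁴ s⁻¹
In the Southern Hemisphere f is negative: f = −1.39×10⁻⁴ s⁻¹.
Component geostrophic relations (x east, y north):
u_g = −(1/(fρ)) ∂P/∂y,  v_g = (1/(fρ)) ∂P/∂x
u_g = −(2.6×10⁻³)/(−1.39×10⁻⁴ × 1.21) = 15.5 m/s;  v_g = (−1.2×10⁻³)/(−1.39×10⁻⁴ × 1.21) = 7.15 m/s
|V_g| = √(u_g² + v_g²) = 17.1 m/s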